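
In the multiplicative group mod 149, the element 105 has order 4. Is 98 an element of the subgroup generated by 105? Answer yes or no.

no

⟨105⟩ has order 4; its elements mod 149 are {1, 44, 105, 148}.
98 is not in this set.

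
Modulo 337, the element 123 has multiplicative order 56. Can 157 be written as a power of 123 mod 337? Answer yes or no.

157 ∈ ⟨123⟩ iff 157^56 ≡ 1 (mod 337), since |⟨123⟩| = 56.
157^56 mod 337 = 336.
Since 336 ≠ 1, 157 does not lie in the subgroup.

no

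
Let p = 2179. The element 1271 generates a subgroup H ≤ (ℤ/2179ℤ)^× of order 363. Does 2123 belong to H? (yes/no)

no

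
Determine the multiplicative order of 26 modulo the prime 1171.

1170

The order of 26 must divide p − 1 = 1170 = 2 · 3^2 · 5 · 13.
Divisors: 1, 2, 3, 5, 6, 9, 10, 13, 15, 18, 26, 30, 39, 45, 65, 78, 90, 117, 130, 195, 234, 390, 585, 1170.
Check each in increasing order: 26^1 ≡ 26;  26^2 ≡ 676;  26^3 ≡ 11;  26^5 ≡ 410;  26^6 ≡ 121;  26^9 ≡ 160;  26^10 ≡ 647;  26^13 ≡ 91;  26^15 ≡ 624;  26^18 ≡ 1009;  26^26 ≡ 84;  26^30 ≡ 604;  26^39 ≡ 618;  26^45 ≡ 1005;  26^65 ≡ 388;  26^78 ≡ 178;  26^90 ≡ 623;  26^117 ≡ 1101;  26^130 ≡ 656;  26^195 ≡ 421;  26^234 ≡ 216;  26^390 ≡ 420;  26^585 ≡ 1170;  26^1170 ≡ 1.
Smallest exponent giving 1 is 1170.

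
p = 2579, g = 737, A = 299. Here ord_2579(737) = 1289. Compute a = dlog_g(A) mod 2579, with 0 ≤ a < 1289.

496

Baby-step giant-step with m = ceil(sqrt(1289)) = 36.
Baby table (737^j mod 2579 for j=0..35):
  0:1  1:737  2:1579  3:594  4:1927  5:1749  6:2092  7:2141
  8:2148  9:2149  10:307  11:1886  12:2480  13:1828  14:998  15:511
  16:73  17:2221  18:1791  19:2098  20:1405  21:1306  22:555  23:1553
  24:2064  25:2137  26:1779  27:991  28:510  29:1915  30:642  31:1197
  32:171  33:2235  34:1793  35:993
Giant step factor: 737^(-36) ≡ 1296 (mod 2579).
Scan 299·1296^i mod 2579 for i = 0, 1, …:
  i=0: 299   i=1: 654   i=2: 1672   i=3: 552
  i=4: 1009   i=5: 111   i=6: 2011   i=7: 1466
  i=8: 1792   i=9: 1332   i=10: 921   i=11: 2118
  i=12: 872   i=13: 510
Match at i=13, j=28: a = 13·36 + 28 = 496.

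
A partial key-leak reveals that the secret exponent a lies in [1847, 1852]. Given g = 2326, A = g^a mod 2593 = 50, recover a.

1850

Compute 2326^1847 mod 2593 = 247, then multiply by 2326 repeatedly:
  2326^1847=247  2326^1848=1469  2326^1849=1913  2326^1850=50
Found 50 at exponent 1850.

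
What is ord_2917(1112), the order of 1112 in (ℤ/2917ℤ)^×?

972

The order of 1112 must divide p − 1 = 2916 = 2^2 · 3^6.
Divisors: 1, 2, 3, 4, 6, 9, 12, 18, 27, 36, 54, 81, 108, 162, 243, 324, 486, 729, 972, 1458, 2916.
Check each in increasing order: 1112^1 ≡ 1112;  1112^2 ≡ 2653;  1112^3 ≡ 1049;  1112^4 ≡ 2605;  1112^6 ≡ 692;  1112^9 ≡ 2492;  1112^12 ≡ 476;  1112^18 ≡ 2688;  1112^27 ≡ 1064;  1112^36 ≡ 2852;  1112^54 ≡ 300;  1112^81 ≡ 1247;  1112^108 ≡ 2490;  1112^162 ≡ 248;  1112^243 ≡ 54;  1112^324 ≡ 247;  1112^486 ≡ 2916;  1112^729 ≡ 2863;  1112^972 ≡ 1.
Smallest exponent giving 1 is 972.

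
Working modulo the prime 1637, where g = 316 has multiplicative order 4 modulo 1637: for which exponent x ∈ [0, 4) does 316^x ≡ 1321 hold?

Successive powers of 316 modulo 1637:
  316^0=1  316^1=316  316^2=1636  316^3=1321
So 316^3 ≡ 1321 (mod 1637), giving x = 3.

3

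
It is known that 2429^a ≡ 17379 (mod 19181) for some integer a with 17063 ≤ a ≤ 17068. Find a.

17067

Compute 2429^17063 mod 19181 = 16325, then multiply by 2429 repeatedly:
  2429^17063=16325  2429^17064=6298  2429^17065=10585  2429^17066=8425  2429^17067=17379
Found 17379 at exponent 17067.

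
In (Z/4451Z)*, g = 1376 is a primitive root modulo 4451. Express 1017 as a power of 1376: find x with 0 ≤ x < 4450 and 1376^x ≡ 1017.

1600

Baby-step giant-step with m = ceil(sqrt(4450)) = 67.
Baby table (1376^j mod 4451 for j=0..66):
  0:1  1:1376  2:1701  3:3801  4:251  5:2649  6:4106  7:1537
  8:687  9:1700  10:2425  11:3001  12:3299  13:3855  14:3339  15:1032
  16:163  17:1738  18:1301  19:874  20:854  21:40  22:1628  23:1275
  24:706  25:1138  26:3587  27:4004  28:3617  29:774  30:1235  31:3529
  32:4314  33:2881  34:2866  35:30  36:1221  37:2069  38:2755  39:3079
  40:3803  41:3003  42:1600  43:2806  44:2039  45:1534  46:1010  47:1048
  48:4375  49:2248  50:4254  51:439  52:3179  53:3422  54:3965  55:3365
  56:1200  57:4330  58:2642  59:3376  60:2983  61:786  62:4394  63:1686
  64:965  65:1442  66:3497
Giant step factor: 1376^(-67) ≡ 4203 (mod 4451).
Scan 1017·4203^i mod 4451 for i = 0, 1, …:
  i=0: 1017   i=1: 1491   i=2: 4116   i=3: 2962
  i=4: 4290   i=5: 4320   i=6: 1331   i=7: 3737
  i=8: 3483   i=9: 4161     …   i=22: 2858
  i=23: 3376
Match at i=23, j=59: x = 23·67 + 59 = 1600.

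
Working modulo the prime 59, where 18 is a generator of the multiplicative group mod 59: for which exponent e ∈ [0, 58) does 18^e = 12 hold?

Baby-step giant-step with m = ceil(sqrt(58)) = 8.
Baby table (18^j mod 59 for j=0..7):
  0:1  1:18  2:29  3:50  4:15  5:34  6:22  7:42
Giant step factor: 18^(-8) ≡ 16 (mod 59).
Scan 12·16^i mod 59 for i = 0, 1, …:
  i=0: 12   i=1: 15
Match at i=1, j=4: e = 1·8 + 4 = 12.

12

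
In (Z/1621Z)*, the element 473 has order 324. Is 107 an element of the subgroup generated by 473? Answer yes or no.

107 ∈ ⟨473⟩ iff 107^324 ≡ 1 (mod 1621), since |⟨473⟩| = 324.
107^324 mod 1621 = 1.
Since 1 = 1, 107 lies in the subgroup.

yes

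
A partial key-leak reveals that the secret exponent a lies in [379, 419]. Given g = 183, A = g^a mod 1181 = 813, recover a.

412

Compute 183^379 mod 1181 = 509, then multiply by 183 repeatedly:
  183^379=509  183^380=1029  183^381=528  183^382=963  183^383=260
  183^384=340  183^385=808  183^386=239  183^387=40  183^388=234
  183^389=306  183^390=491  183^391=97  183^392=36  183^393=683
  183^394=984  183^395=560  183^396=914  183^397=741  183^398=969
  183^399=177  183^400=504  183^401=114  183^402=785  183^403=754
  183^404=986  183^405=926  183^406=575  183^407=116  183^408=1151
  183^409=415  183^410=361  183^411=1108  183^412=813
Found 813 at exponent 412.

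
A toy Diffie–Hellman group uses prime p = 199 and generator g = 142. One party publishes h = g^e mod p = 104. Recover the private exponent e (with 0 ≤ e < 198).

Baby-step giant-step with m = ceil(sqrt(198)) = 15.
Baby table (142^j mod 199 for j=0..14):
  0:1  1:142  2:65  3:76  4:46  5:164  6:5  7:113
  8:126  9:181  10:31  11:24  12:25  13:167  14:33
Giant step factor: 142^(-15) ≡ 42 (mod 199).
Scan 104·42^i mod 199 for i = 0, 1, …:
  i=0: 104   i=1: 189   i=2: 177   i=3: 71
  i=4: 196   i=5: 73   i=6: 81   i=7: 19
  i=8: 2   i=9: 84   i=10: 145   i=11: 120
  i=12: 65
Match at i=12, j=2: e = 12·15 + 2 = 182.

182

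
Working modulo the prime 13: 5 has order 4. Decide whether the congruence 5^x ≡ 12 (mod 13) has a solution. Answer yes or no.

12 ∈ ⟨5⟩ iff 12^4 ≡ 1 (mod 13), since |⟨5⟩| = 4.
12^4 mod 13 = 1.
Since 1 = 1, 12 lies in the subgroup.

yes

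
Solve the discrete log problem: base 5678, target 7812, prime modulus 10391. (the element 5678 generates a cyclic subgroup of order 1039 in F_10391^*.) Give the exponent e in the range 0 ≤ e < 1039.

794

Baby-step giant-step with m = ceil(sqrt(1039)) = 33.
Baby table (5678^j mod 10391 for j=0..32):
  0:1  1:5678  2:6802  3:8800  4:6472  5:5440  6:6268  7:529
  8:663  9:2972  10:32  11:5049  12:9844  13:1043  14:9675  15:7824
  16:3147  17:6537  18:434  19:1585  20:1024  21:5703  22:3278  23:2203
  24:8261  25:984  26:7185  27:1364  28:3497  29:9156  30:1595  31:5849
  32:986
Giant step factor: 5678^(-33) ≡ 9357 (mod 10391).
Scan 7812·9357^i mod 10391 for i = 0, 1, …:
  i=0: 7812   i=1: 6590   i=2: 2436   i=3: 6189
  i=4: 1430   i=5: 7293   i=6: 2904   i=7: 263
  i=8: 8615   i=9: 7568     …   i=23: 315
  i=24: 6802
Match at i=24, j=2: e = 24·33 + 2 = 794.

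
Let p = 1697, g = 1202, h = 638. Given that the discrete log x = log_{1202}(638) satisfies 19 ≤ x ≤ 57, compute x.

Compute 1202^19 mod 1697 = 936, then multiply by 1202 repeatedly:
  1202^19=936  1202^20=1658  1202^21=638
Found 638 at exponent 21.

21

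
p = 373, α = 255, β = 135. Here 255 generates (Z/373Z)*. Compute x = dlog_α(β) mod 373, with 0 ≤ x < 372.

359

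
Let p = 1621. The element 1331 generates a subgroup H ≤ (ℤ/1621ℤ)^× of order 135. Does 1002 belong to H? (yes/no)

yes

1002 ∈ ⟨1331⟩ iff 1002^135 ≡ 1 (mod 1621), since |⟨1331⟩| = 135.
1002^135 mod 1621 = 1.
Since 1 = 1, 1002 lies in the subgroup.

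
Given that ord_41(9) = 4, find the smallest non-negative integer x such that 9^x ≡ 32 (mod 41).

3

Successive powers of 9 modulo 41:
  9^0=1  9^1=9  9^2=40  9^3=32
So 9^3 ≡ 32 (mod 41), giving x = 3.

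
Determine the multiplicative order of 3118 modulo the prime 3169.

352

The order of 3118 must divide p − 1 = 3168 = 2^5 · 3^2 · 11.
Divisors: 1, 2, 3, 4, 6, 8, 9, 11, 12, 16, 18, 22, 24, 32, 33, 36, 44, 48, 66, 72, 88, 96, 99, 132, 144, 176, 198, 264, 288, 352, 396, 528, 792, 1056, 1584, 3168.
Check each in increasing order: 3118^1 ≡ 3118;  3118^2 ≡ 2601;  3118^3 ≡ 447;  3118^4 ≡ 2555;  3118^6 ≡ 162;  3118^8 ≡ 3054;  3118^9 ≡ 2696;  3118^11 ≡ 2468;  3118^12 ≡ 892;  3118^16 ≡ 549;  3118^18 ≡ 1899;  3118^22 ≡ 206;  3118^24 ≡ 245;  3118^32 ≡ 346;  3118^33 ≡ 1368;  3118^36 ≡ 3048;  3118^44 ≡ 1239;  3118^48 ≡ 2983;  3118^66 ≡ 1714;  3118^72 ≡ 1965;  3118^88 ≡ 1325;  3118^96 ≡ 2906;  3118^99 ≡ 2861;  3118^132 ≡ 133;  3118^144 ≡ 1383;  3118^176 ≡ 3168;  3118^198 ≡ 2963;  3118^264 ≡ 1844;  3118^288 ≡ 1782;  3118^352 ≡ 1.
Smallest exponent giving 1 is 352.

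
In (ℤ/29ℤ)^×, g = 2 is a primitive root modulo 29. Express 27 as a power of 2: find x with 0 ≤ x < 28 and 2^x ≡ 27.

15

Successive powers of 2 modulo 29:
  2^0=1  2^1=2  2^2=4  2^3=8  2^4=16  2^5=3
  2^6=6  2^7=12  2^8=24  2^9=19  2^10=9  2^11=18
  2^12=7  2^13=14  2^14=28  2^15=27
So 2^15 ≡ 27 (mod 29), giving x = 15.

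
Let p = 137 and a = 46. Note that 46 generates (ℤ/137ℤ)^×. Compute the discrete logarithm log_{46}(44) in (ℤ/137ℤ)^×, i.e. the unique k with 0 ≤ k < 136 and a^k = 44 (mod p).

130

Baby-step giant-step with m = ceil(sqrt(136)) = 12.
Baby table (46^j mod 137 for j=0..11):
  0:1  1:46  2:61  3:66  4:22  5:53  6:109  7:82
  8:73  9:70  10:69  11:23
Giant step factor: 46^(-12) ≡ 18 (mod 137).
Scan 44·18^i mod 137 for i = 0, 1, …:
  i=0: 44   i=1: 107   i=2: 8   i=3: 7
  i=4: 126   i=5: 76   i=6: 135   i=7: 101
  i=8: 37   i=9: 118   i=10: 69
Match at i=10, j=10: k = 10·12 + 10 = 130.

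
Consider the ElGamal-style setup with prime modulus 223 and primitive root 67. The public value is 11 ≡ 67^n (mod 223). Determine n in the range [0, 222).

Baby-step giant-step with m = ceil(sqrt(222)) = 15.
Baby table (67^j mod 223 for j=0..14):
  0:1  1:67  2:29  3:159  4:172  5:151  6:82  7:142
  8:148  9:104  10:55  11:117  12:34  13:48  14:94
Giant step factor: 67^(-15) ≡ 95 (mod 223).
Scan 11·95^i mod 223 for i = 0, 1, …:
  i=0: 11   i=1: 153   i=2: 40   i=3: 9
  i=4: 186   i=5: 53   i=6: 129   i=7: 213
  i=8: 165   i=9: 65     …   i=13: 126
  i=14: 151
Match at i=14, j=5: n = 14·15 + 5 = 215.

215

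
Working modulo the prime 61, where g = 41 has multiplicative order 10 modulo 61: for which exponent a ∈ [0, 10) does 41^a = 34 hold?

2

Successive powers of 41 modulo 61:
  41^0=1  41^1=41  41^2=34
So 41^2 ≡ 34 (mod 61), giving a = 2.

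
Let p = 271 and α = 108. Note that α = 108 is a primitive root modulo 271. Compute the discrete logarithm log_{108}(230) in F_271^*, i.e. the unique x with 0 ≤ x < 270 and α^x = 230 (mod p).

21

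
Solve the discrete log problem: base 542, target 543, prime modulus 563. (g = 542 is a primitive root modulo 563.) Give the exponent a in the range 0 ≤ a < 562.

Baby-step giant-step with m = ceil(sqrt(562)) = 24.
Baby table (542^j mod 563 for j=0..23):
  0:1  1:542  2:441  3:310  4:246  5:464  6:390  7:255
  8:275  9:418  10:230  11:237  12:90  13:362  14:280  15:313
  16:183  17:98  18:194  19:430  20:541  21:462  22:432  23:499
Giant step factor: 542^(-24) ≡ 297 (mod 563).
Scan 543·297^i mod 563 for i = 0, 1, …:
  i=0: 543   i=1: 253   i=2: 262   i=3: 120
  i=4: 171   i=5: 117   i=6: 406   i=7: 100
  i=8: 424   i=9: 379   i=10: 526   i=11: 271
  i=12: 541
Match at i=12, j=20: a = 12·24 + 20 = 308.

308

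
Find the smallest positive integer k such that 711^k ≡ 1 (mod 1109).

The order of 711 must divide p − 1 = 1108 = 2^2 · 277.
Divisors: 1, 2, 4, 277, 554, 1108.
Check each in increasing order: 711^1 ≡ 711;  711^2 ≡ 926;  711^4 ≡ 219;  711^277 ≡ 755;  711^554 ≡ 1108;  711^1108 ≡ 1.
Smallest exponent giving 1 is 1108.

1108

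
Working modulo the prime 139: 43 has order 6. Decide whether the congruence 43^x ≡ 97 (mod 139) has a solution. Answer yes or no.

97 ∈ ⟨43⟩ iff 97^6 ≡ 1 (mod 139), since |⟨43⟩| = 6.
97^6 mod 139 = 1.
Since 1 = 1, 97 lies in the subgroup.

yes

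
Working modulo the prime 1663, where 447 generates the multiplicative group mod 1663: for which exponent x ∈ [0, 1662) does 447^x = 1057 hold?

828

Baby-step giant-step with m = ceil(sqrt(1662)) = 41.
Baby table (447^j mod 1663 for j=0..40):
  0:1  1:447  2:249  3:1545  4:470  5:552  6:620  7:1082
  8:1384  9:12  10:375  11:1325  12:247  13:651  14:1635  15:788
  16:1343  17:1641  18:144  19:1174  20:933  21:1301  22:1160  23:1327
  24:1141  25:1149  26:1399  27:65  28:784  29:1218  30:645  31:616
  32:957  33:388  34:484  35:158  36:780  37:1093  38:1312  39:1088
  40:740
Giant step factor: 447^(-41) ≡ 1377 (mod 1663).
Scan 1057·1377^i mod 1663 for i = 0, 1, …:
  i=0: 1057   i=1: 364   i=2: 665   i=3: 1055
  i=4: 936   i=5: 47   i=6: 1525   i=7: 1219
  i=8: 596   i=9: 833     …   i=19: 565
  i=20: 1384
Match at i=20, j=8: x = 20·41 + 8 = 828.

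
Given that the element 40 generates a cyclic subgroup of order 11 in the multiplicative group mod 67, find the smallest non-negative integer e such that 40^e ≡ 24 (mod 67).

Successive powers of 40 modulo 67:
  40^0=1  40^1=40  40^2=59  40^3=15  40^4=64  40^5=14
  40^6=24
So 40^6 ≡ 24 (mod 67), giving e = 6.

6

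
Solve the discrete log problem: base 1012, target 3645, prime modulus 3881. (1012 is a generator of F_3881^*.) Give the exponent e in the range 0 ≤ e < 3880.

Baby-step giant-step with m = ceil(sqrt(3880)) = 63.
Baby table (1012^j mod 3881 for j=0..62):
  0:1  1:1012  2:3441  3:1035  4:3431  5:2558  6:69  7:3851
  8:688  9:1557  10:3879  11:1857  12:880  13:1811  14:900  15:2646
  16:3743  17:60  18:2505  19:767  20:4  21:167  22:2121  23:259
  24:2081  25:2470  26:276  27:3761  28:2752  29:2347  30:3873  31:3547
  32:3520  33:3363  34:3600  35:2822  36:3329  37:240  38:2258  39:3068
  40:16  41:668  42:722  43:1036  44:562  45:2118  46:1104  47:3401
  48:3246  49:1626  50:3849  51:2545  52:2437  53:1809  54:2757  55:3526
  56:1673  57:960  58:1270  59:629  60:64  61:2672  62:2888
Giant step factor: 1012^(-63) ≡ 546 (mod 3881).
Scan 3645·546^i mod 3881 for i = 0, 1, …:
  i=0: 3645   i=1: 3098   i=2: 3273   i=3: 1798
  i=4: 3696   i=5: 3777   i=6: 1431   i=7: 1245
  i=8: 595   i=9: 2747     …   i=48: 1199
  i=49: 2646
Match at i=49, j=15: e = 49·63 + 15 = 3102.

3102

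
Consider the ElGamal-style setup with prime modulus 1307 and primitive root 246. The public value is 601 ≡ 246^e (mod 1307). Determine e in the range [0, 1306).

399

Baby-step giant-step with m = ceil(sqrt(1306)) = 37.
Baby table (246^j mod 1307 for j=0..36):
  0:1  1:246  2:394  3:206  4:1010  5:130  6:612  7:247
  8:640  9:600  10:1216  11:1140  12:742  13:859  14:887  15:1240
  16:509  17:1049  18:575  19:294  20:439  21:820  22:442  23:251
  24:317  25:869  26:733  27:1259  28:1262  29:693  30:568  31:1186
  32:295  33:685  34:1214  35:648  36:1261
Giant step factor: 246^(-37) ≡ 1038 (mod 1307).
Scan 601·1038^i mod 1307 for i = 0, 1, …:
  i=0: 601   i=1: 399   i=2: 1150   i=3: 409
  i=4: 1074   i=5: 1248   i=6: 187   i=7: 670
  i=8: 136   i=9: 12   i=10: 693
Match at i=10, j=29: e = 10·37 + 29 = 399.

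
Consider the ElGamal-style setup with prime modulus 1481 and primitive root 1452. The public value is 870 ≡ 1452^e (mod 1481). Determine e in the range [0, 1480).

362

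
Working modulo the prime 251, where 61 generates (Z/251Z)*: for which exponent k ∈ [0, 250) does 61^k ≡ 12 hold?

Baby-step giant-step with m = ceil(sqrt(250)) = 16.
Baby table (61^j mod 251 for j=0..15):
  0:1  1:61  2:207  3:77  4:179  5:126  6:156  7:229
  8:164  9:215  10:63  11:78  12:240  13:82  14:233  15:157
Giant step factor: 61^(-16) ≡ 103 (mod 251).
Scan 12·103^i mod 251 for i = 0, 1, …:
  i=0: 12   i=1: 232   i=2: 51   i=3: 233
Match at i=3, j=14: k = 3·16 + 14 = 62.

62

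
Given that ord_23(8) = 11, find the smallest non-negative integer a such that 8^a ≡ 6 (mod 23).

Successive powers of 8 modulo 23:
  8^0=1  8^1=8  8^2=18  8^3=6
So 8^3 ≡ 6 (mod 23), giving a = 3.

3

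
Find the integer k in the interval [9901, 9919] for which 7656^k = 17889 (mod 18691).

9912

Compute 7656^9901 mod 18691 = 16389, then multiply by 7656 repeatedly:
  7656^9901=16389  7656^9902=1501  7656^9903=15382  7656^9904=11292  7656^9905=5677
  7656^9906=6537  7656^9907=11465  7656^9908=3104  7656^9909=7963  7656^9910=13377
  7656^9911=6323  7656^9912=17889
Found 17889 at exponent 9912.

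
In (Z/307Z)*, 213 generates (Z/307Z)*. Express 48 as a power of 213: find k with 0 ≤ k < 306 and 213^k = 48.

Baby-step giant-step with m = ceil(sqrt(306)) = 18.
Baby table (213^j mod 307 for j=0..17):
  0:1  1:213  2:240  3:158  4:191  5:159  6:97  7:92
  8:255  9:283  10:107  11:73  12:199  13:21  14:175  15:128
  16:248  17:20
Giant step factor: 213^(-18) ≡ 105 (mod 307).
Scan 48·105^i mod 307 for i = 0, 1, …:
  i=0: 48   i=1: 128
Match at i=1, j=15: k = 1·18 + 15 = 33.

33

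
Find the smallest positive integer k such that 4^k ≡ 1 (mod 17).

4

The order of 4 must divide p − 1 = 16 = 2^4.
Divisors: 1, 2, 4, 8, 16.
Check each in increasing order: 4^1 ≡ 4;  4^2 ≡ 16;  4^4 ≡ 1.
Smallest exponent giving 1 is 4.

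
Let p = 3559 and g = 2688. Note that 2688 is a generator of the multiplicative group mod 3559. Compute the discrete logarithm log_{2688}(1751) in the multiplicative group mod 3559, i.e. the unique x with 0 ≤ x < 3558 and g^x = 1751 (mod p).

Baby-step giant-step with m = ceil(sqrt(3558)) = 60.
Baby table (2688^j mod 3559 for j=0..59):
  0:1  1:2688  2:574  3:1865  4:2048  5:2810  6:1082  7:713
  8:1802  9:3536  10:2238  11:1034  12:3372  13:2722  14:2991  15:27
  16:1396  17:1262  18:529  19:1911  20:1131  21:742  22:1456  23:2387
  24:2938  25:3482  26:3005  27:2069  28:2314  29:2459  30:729  31:2102
  32:2043  33:47  34:1771  35:2065  36:2239  37:163  38:387  39:1028
  40:1480  41:2837  42:2478  43:1975  44:2331  45:1888  46:3369  47:1776
  48:1269  49:1550  50:2370  51:3509  52:842  53:3331  54:2843  55:811
  56:1860  57:2844  58:3499  59:2434
Giant step factor: 2688^(-60) ≡ 653 (mod 3559).
Scan 1751·653^i mod 3559 for i = 0, 1, …:
  i=0: 1751   i=1: 964   i=2: 3108   i=3: 894
  i=4: 106   i=5: 1597   i=6: 54   i=7: 3231
  i=8: 2915   i=9: 2989     …   i=48: 1061
  i=49: 2387
Match at i=49, j=23: x = 49·60 + 23 = 2963.

2963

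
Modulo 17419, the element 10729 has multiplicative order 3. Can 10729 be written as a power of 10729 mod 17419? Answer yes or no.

⟨10729⟩ has order 3; its elements mod 17419 are {1, 6689, 10729}.
10729 is in this set.

yes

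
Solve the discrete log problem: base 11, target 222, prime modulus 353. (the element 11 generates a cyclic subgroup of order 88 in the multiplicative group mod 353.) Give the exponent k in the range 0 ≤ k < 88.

28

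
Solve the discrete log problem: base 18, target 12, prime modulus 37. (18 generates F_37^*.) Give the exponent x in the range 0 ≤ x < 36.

8

Successive powers of 18 modulo 37:
  18^0=1  18^1=18  18^2=28  18^3=23  18^4=7  18^5=15
  18^6=11  18^7=13  18^8=12
So 18^8 ≡ 12 (mod 37), giving x = 8.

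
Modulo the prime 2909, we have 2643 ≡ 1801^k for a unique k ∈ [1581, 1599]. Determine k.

Compute 1801^1581 mod 2909 = 58, then multiply by 1801 repeatedly:
  1801^1581=58  1801^1582=2643
Found 2643 at exponent 1582.

1582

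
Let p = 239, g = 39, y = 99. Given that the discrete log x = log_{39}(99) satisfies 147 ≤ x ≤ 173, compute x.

Compute 39^147 mod 239 = 23, then multiply by 39 repeatedly:
  39^147=23  39^148=180  39^149=89  39^150=125  39^151=95
  39^152=120  39^153=139  39^154=163  39^155=143  39^156=80
  39^157=13  39^158=29  39^159=175  39^160=133  39^161=168
  39^162=99
Found 99 at exponent 162.

162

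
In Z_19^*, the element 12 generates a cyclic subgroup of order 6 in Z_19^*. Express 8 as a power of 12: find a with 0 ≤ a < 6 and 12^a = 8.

5

Successive powers of 12 modulo 19:
  12^0=1  12^1=12  12^2=11  12^3=18  12^4=7  12^5=8
So 12^5 ≡ 8 (mod 19), giving a = 5.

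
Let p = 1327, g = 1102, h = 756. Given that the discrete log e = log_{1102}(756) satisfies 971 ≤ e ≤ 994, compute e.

Compute 1102^971 mod 1327 = 350, then multiply by 1102 repeatedly:
  1102^971=350  1102^972=870  1102^973=646  1102^974=620  1102^975=1162
  1102^976=1296  1102^977=340  1102^978=466  1102^979=1310  1102^980=1171
  1102^981=598  1102^982=804  1102^983=899  1102^984=756
Found 756 at exponent 984.

984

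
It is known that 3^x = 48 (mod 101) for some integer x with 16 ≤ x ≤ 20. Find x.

17

Compute 3^16 mod 101 = 16, then multiply by 3 repeatedly:
  3^16=16  3^17=48
Found 48 at exponent 17.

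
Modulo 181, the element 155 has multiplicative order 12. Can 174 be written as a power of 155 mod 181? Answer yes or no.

⟨155⟩ has order 12; its elements mod 181 are {1, 7, 19, 26, 48, 49, 132, 133, 155, 162, 174, 180}.
174 is in this set.

yes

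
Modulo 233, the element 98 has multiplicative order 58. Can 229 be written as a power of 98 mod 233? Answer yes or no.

yes

229 ∈ ⟨98⟩ iff 229^58 ≡ 1 (mod 233), since |⟨98⟩| = 58.
229^58 mod 233 = 1.
Since 1 = 1, 229 lies in the subgroup.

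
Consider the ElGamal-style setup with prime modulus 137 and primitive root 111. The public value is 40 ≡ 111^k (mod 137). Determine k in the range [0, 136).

71

Baby-step giant-step with m = ceil(sqrt(136)) = 12.
Baby table (111^j mod 137 for j=0..11):
  0:1  1:111  2:128  3:97  4:81  5:86  6:93  7:48
  8:122  9:116  10:135  11:52
Giant step factor: 111^(-12) ≡ 99 (mod 137).
Scan 40·99^i mod 137 for i = 0, 1, …:
  i=0: 40   i=1: 124   i=2: 83   i=3: 134
  i=4: 114   i=5: 52
Match at i=5, j=11: k = 5·12 + 11 = 71.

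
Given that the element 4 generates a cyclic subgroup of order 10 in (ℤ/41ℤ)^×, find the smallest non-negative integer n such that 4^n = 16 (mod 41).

2

Successive powers of 4 modulo 41:
  4^0=1  4^1=4  4^2=16
So 4^2 ≡ 16 (mod 41), giving n = 2.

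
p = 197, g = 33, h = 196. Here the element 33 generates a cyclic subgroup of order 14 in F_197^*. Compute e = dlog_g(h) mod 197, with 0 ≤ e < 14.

7

Successive powers of 33 modulo 197:
  33^0=1  33^1=33  33^2=104  33^3=83  33^4=178  33^5=161
  33^6=191  33^7=196
So 33^7 ≡ 196 (mod 197), giving e = 7.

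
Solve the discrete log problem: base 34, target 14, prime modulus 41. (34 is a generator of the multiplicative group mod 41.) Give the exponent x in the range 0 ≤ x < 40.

Successive powers of 34 modulo 41:
  34^0=1  34^1=34  34^2=8  34^3=26  34^4=23  34^5=3
  34^6=20  34^7=24  34^8=37  34^9=28  34^10=9  34^11=19
  34^12=31  34^13=29  34^14=2  34^15=27  34^16=16  34^17=11
  34^18=5  34^19=6  34^20=40  34^21=7  34^22=33  34^23=15
  34^24=18  34^25=38  34^26=21  34^27=17  34^28=4  34^29=13
  34^30=32  34^31=22  34^32=10  34^33=12  34^34=39  34^35=14
So 34^35 ≡ 14 (mod 41), giving x = 35.

35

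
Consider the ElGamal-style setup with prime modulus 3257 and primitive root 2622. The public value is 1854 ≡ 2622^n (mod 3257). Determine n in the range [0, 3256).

Baby-step giant-step with m = ceil(sqrt(3256)) = 58.
Baby table (2622^j mod 3257 for j=0..57):
  0:1  1:2622  2:2614  3:1180  4:3067  5:141  6:1661  7:533
  8:273  9:2523  10:339  11:2954  12:242  13:2666  14:730  15:2201
  16:2875  17:1552  18:1351  19:1963  20:926  21:1507  22:613  23:1585
  24:3195  25:286  26:782  27:1751  28:2009  29:1029  30:1242  31:2781
  32:2616  33:3167  34:1781  35:2501  36:1281  37:815  38:338  39:332
  40:885  41:1486  42:920  43:2060  44:1214  45:1019  46:1078  47:2697
  48:587  49:1810  50:371  51:2176  52:2465  53:1342  54:1164  55:199
  56:658  57:2323
Giant step factor: 2622^(-58) ≡ 2216 (mod 3257).
Scan 1854·2216^i mod 3257 for i = 0, 1, …:
  i=0: 1854   i=1: 1387   i=2: 2241   i=3: 2388
  i=4: 2440   i=5: 420   i=6: 2475   i=7: 3069
  i=8: 288   i=9: 3093     …   i=33: 1632
  i=34: 1242
Match at i=34, j=30: n = 34·58 + 30 = 2002.

2002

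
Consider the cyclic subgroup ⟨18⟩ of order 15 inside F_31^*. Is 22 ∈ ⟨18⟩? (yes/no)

⟨18⟩ has order 15; its elements mod 31 are {1, 2, 4, 5, 7, 8, 9, 10, 14, 16, 18, 19, 20, 25, 28}.
22 is not in this set.

no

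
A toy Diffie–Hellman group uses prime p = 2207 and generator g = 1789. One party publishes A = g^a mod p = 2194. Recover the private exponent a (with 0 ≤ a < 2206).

311

Baby-step giant-step with m = ceil(sqrt(2206)) = 47.
Baby table (1789^j mod 2207 for j=0..46):
  0:1  1:1789  2:371  3:1619  4:807  5:345  6:1452  7:2196
  8:184  9:333  10:2054  11:2158  12:619  13:1684  14:121  15:183
  16:751  17:1683  18:539  19:2019  20:1339  21:876  22:194  23:567
  24:1350  25:692  26:2068  27:720  28:1399  29:73  30:384  31:599
  32:1216  33:1529  34:908  35:60  36:1404  37:190  38:32  39:2073
  40:837  41:1047  42:1547  43:5  44:117  45:1855  46:1474
Giant step factor: 1789^(-47) ≡ 1054 (mod 2207).
Scan 2194·1054^i mod 2207 for i = 0, 1, …:
  i=0: 2194   i=1: 1747   i=2: 700   i=3: 662
  i=4: 336   i=5: 1024   i=6: 73
Match at i=6, j=29: a = 6·47 + 29 = 311.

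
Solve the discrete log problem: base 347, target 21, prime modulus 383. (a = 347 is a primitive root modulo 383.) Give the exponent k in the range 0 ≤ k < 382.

248

Baby-step giant-step with m = ceil(sqrt(382)) = 20.
Baby table (347^j mod 383 for j=0..19):
  0:1  1:347  2:147  3:70  4:161  5:332  6:304  7:163
  8:260  9:215  10:303  11:199  12:113  13:145  14:142  15:250
  16:192  17:365  18:265  19:35
Giant step factor: 347^(-20) ≡ 69 (mod 383).
Scan 21·69^i mod 383 for i = 0, 1, …:
  i=0: 21   i=1: 300   i=2: 18   i=3: 93
  i=4: 289   i=5: 25   i=6: 193   i=7: 295
  i=8: 56   i=9: 34   i=10: 48   i=11: 248
  i=12: 260
Match at i=12, j=8: k = 12·20 + 8 = 248.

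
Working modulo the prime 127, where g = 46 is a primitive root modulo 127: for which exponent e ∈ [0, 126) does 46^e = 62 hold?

124

Baby-step giant-step with m = ceil(sqrt(126)) = 12.
Baby table (46^j mod 127 for j=0..11):
  0:1  1:46  2:84  3:54  4:71  5:91  6:122  7:24
  8:88  9:111  10:26  11:53
Giant step factor: 46^(-12) ≡ 61 (mod 127).
Scan 62·61^i mod 127 for i = 0, 1, …:
  i=0: 62   i=1: 99   i=2: 70   i=3: 79
  i=4: 120   i=5: 81   i=6: 115   i=7: 30
  i=8: 52   i=9: 124   i=10: 71
Match at i=10, j=4: e = 10·12 + 4 = 124.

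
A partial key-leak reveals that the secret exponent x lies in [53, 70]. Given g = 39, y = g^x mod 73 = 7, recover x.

57

Compute 39^53 mod 73 = 33, then multiply by 39 repeatedly:
  39^53=33  39^54=46  39^55=42  39^56=32  39^57=7
Found 7 at exponent 57.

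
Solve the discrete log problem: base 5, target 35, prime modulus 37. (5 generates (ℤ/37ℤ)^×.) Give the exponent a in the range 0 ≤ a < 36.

29

Successive powers of 5 modulo 37:
  5^0=1  5^1=5  5^2=25  5^3=14  5^4=33  5^5=17
  5^6=11  5^7=18  5^8=16  5^9=6  5^10=30  5^11=2
  5^12=10  5^13=13  5^14=28  5^15=29  5^16=34  5^17=22
  5^18=36  5^19=32  5^20=12  5^21=23  5^22=4  5^23=20
  5^24=26  5^25=19  5^26=21  5^27=31  5^28=7  5^29=35
So 5^29 ≡ 35 (mod 37), giving a = 29.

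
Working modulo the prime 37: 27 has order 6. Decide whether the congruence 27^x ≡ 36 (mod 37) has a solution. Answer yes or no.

yes

36 ∈ ⟨27⟩ iff 36^6 ≡ 1 (mod 37), since |⟨27⟩| = 6.
36^6 mod 37 = 1.
Since 1 = 1, 36 lies in the subgroup.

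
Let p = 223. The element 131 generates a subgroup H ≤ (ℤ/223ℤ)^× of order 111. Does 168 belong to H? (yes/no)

168 ∈ ⟨131⟩ iff 168^111 ≡ 1 (mod 223), since |⟨131⟩| = 111.
168^111 mod 223 = 222.
Since 222 ≠ 1, 168 does not lie in the subgroup.

no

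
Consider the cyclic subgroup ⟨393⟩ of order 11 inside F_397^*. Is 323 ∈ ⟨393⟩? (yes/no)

⟨393⟩ has order 11; its elements mod 397 are {1, 16, 31, 99, 126, 167, 256, 273, 290, 333, 393}.
323 is not in this set.

no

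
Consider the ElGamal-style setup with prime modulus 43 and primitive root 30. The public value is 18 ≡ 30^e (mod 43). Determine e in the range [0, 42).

Baby-step giant-step with m = ceil(sqrt(42)) = 7.
Baby table (30^j mod 43 for j=0..6):
  0:1  1:30  2:40  3:39  4:9  5:12  6:16
Giant step factor: 30^(-7) ≡ 37 (mod 43).
Scan 18·37^i mod 43 for i = 0, 1, …:
  i=0: 18   i=1: 21   i=2: 3   i=3: 25
  i=4: 22   i=5: 40
Match at i=5, j=2: e = 5·7 + 2 = 37.

37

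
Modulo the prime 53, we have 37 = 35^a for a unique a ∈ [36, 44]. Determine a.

38

Compute 35^36 mod 53 = 15, then multiply by 35 repeatedly:
  35^36=15  35^37=48  35^38=37
Found 37 at exponent 38.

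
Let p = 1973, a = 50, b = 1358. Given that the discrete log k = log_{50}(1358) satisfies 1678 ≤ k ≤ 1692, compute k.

Compute 50^1678 mod 1973 = 1358, then multiply by 50 repeatedly:
  50^1678=1358
Found 1358 at exponent 1678.

1678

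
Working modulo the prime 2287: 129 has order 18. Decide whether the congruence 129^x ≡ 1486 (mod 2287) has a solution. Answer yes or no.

⟨129⟩ has order 18; its elements mod 2287 are {1, 129, 414, 632, 801, 804, 805, 930, 1046, 1241, 1357, 1482, 1483, 1486, 1655, 1873, 2158, 2286}.
1486 is in this set.

yes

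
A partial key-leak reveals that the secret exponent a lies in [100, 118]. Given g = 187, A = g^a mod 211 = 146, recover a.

Compute 187^100 mod 211 = 101, then multiply by 187 repeatedly:
  187^100=101  187^101=108  187^102=151  187^103=174  187^104=44
  187^105=210  187^106=24  187^107=57  187^108=109  187^109=127
  187^110=117  187^111=146
Found 146 at exponent 111.

111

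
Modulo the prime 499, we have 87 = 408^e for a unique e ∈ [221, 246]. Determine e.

221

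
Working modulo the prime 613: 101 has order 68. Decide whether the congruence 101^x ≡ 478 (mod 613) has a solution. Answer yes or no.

478 ∈ ⟨101⟩ iff 478^68 ≡ 1 (mod 613), since |⟨101⟩| = 68.
478^68 mod 613 = 474.
Since 474 ≠ 1, 478 does not lie in the subgroup.

no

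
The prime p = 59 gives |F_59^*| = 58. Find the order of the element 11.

58

The order of 11 must divide p − 1 = 58 = 2 · 29.
Divisors: 1, 2, 29, 58.
Check each in increasing order: 11^1 ≡ 11;  11^2 ≡ 3;  11^29 ≡ 58;  11^58 ≡ 1.
Smallest exponent giving 1 is 58.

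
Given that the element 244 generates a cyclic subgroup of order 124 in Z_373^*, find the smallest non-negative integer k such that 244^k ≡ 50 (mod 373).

101

Baby-step giant-step with m = ceil(sqrt(124)) = 12.
Baby table (244^j mod 373 for j=0..11):
  0:1  1:244  2:229  3:299  4:221  5:212  6:254  7:58
  8:351  9:227  10:184  11:136
Giant step factor: 244^(-12) ≡ 86 (mod 373).
Scan 50·86^i mod 373 for i = 0, 1, …:
  i=0: 50   i=1: 197   i=2: 157   i=3: 74
  i=4: 23   i=5: 113   i=6: 20   i=7: 228
  i=8: 212
Match at i=8, j=5: k = 8·12 + 5 = 101.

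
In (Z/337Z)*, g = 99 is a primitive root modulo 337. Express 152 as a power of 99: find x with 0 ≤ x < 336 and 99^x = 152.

Baby-step giant-step with m = ceil(sqrt(336)) = 19.
Baby table (99^j mod 337 for j=0..18):
  0:1  1:99  2:28  3:76  4:110  5:106  6:47  7:272
  8:305  9:202  10:115  11:264  12:187  13:315  14:181  15:58
  16:13  17:276  18:27
Giant step factor: 99^(-19) ≡ 293 (mod 337).
Scan 152·293^i mod 337 for i = 0, 1, …:
  i=0: 152   i=1: 52   i=2: 71   i=3: 246
  i=4: 297   i=5: 75   i=6: 70   i=7: 290
  i=8: 46   i=9: 335     …   i=15: 274
  i=16: 76
Match at i=16, j=3: x = 16·19 + 3 = 307.

307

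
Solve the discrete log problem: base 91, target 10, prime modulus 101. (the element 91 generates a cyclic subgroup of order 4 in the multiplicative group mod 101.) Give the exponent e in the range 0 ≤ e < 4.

3

Successive powers of 91 modulo 101:
  91^0=1  91^1=91  91^2=100  91^3=10
So 91^3 ≡ 10 (mod 101), giving e = 3.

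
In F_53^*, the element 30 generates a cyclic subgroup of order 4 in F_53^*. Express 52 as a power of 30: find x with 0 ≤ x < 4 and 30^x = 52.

2

Successive powers of 30 modulo 53:
  30^0=1  30^1=30  30^2=52
So 30^2 ≡ 52 (mod 53), giving x = 2.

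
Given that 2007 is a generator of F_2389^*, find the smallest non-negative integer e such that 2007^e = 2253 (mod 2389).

443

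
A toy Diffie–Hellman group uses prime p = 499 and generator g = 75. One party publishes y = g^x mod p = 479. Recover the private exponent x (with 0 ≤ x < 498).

5

Baby-step giant-step with m = ceil(sqrt(498)) = 23.
Baby table (75^j mod 499 for j=0..22):
  0:1  1:75  2:136  3:220  4:33  5:479  6:496  7:274
  8:91  9:338  10:400  11:60  12:9  13:176  14:226  15:483
  16:297  17:319  18:472  19:470  20:320  21:48  22:107
Giant step factor: 75^(-23) ≡ 426 (mod 499).
Scan 479·426^i mod 499 for i = 0, 1, …:
  i=0: 479
Match at i=0, j=5: x = 0·23 + 5 = 5.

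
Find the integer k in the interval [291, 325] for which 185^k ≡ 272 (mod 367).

Compute 185^291 mod 367 = 262, then multiply by 185 repeatedly:
  185^291=262  185^292=26  185^293=39  185^294=242  185^295=363
  185^296=361  185^297=358  185^298=170  185^299=255  185^300=199
  185^301=115  185^302=356  185^303=167  185^304=67  185^305=284
  185^306=59  185^307=272
Found 272 at exponent 307.

307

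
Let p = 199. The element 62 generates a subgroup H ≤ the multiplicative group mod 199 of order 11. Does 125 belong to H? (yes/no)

125 ∈ ⟨62⟩ iff 125^11 ≡ 1 (mod 199), since |⟨62⟩| = 11.
125^11 mod 199 = 1.
Since 1 = 1, 125 lies in the subgroup.

yes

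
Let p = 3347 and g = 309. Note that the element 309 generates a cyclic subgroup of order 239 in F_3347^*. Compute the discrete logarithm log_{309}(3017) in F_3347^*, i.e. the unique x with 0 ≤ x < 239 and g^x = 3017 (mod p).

Baby-step giant-step with m = ceil(sqrt(239)) = 16.
Baby table (309^j mod 3347 for j=0..15):
  0:1  1:309  2:1765  3:3171  4:2515  5:631  6:853  7:2511
  8:2742  9:487  10:3215  11:2723  12:1310  13:3150  14:2720  15:383
Giant step factor: 309^(-16) ≡ 504 (mod 3347).
Scan 3017·504^i mod 3347 for i = 0, 1, …:
  i=0: 3017   i=1: 1030   i=2: 335   i=3: 1490
  i=4: 1232   i=5: 1733   i=6: 3212   i=7: 2247
  i=8: 1202   i=9: 1
Match at i=9, j=0: x = 9·16 + 0 = 144.

144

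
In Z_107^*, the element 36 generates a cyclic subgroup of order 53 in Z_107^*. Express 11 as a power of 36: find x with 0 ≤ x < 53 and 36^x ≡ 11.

33

Baby-step giant-step with m = ceil(sqrt(53)) = 8.
Baby table (36^j mod 107 for j=0..7):
  0:1  1:36  2:12  3:4  4:37  5:48  6:16  7:41
Giant step factor: 36^(-8) ≡ 34 (mod 107).
Scan 11·34^i mod 107 for i = 0, 1, …:
  i=0: 11   i=1: 53   i=2: 90   i=3: 64
  i=4: 36
Match at i=4, j=1: x = 4·8 + 1 = 33.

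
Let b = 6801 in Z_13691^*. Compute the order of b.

The order of 6801 must divide p − 1 = 13690 = 2 · 5 · 37^2.
Divisors: 1, 2, 5, 10, 37, 74, 185, 370, 1369, 2738, 6845, 13690.
Check each in increasing order: 6801^1 ≡ 6801;  6801^2 ≡ 5403;  6801^5 ≡ 1489;  6801^10 ≡ 12870;  6801^37 ≡ 5461;  6801^74 ≡ 3523;  6801^185 ≡ 10719;  6801^370 ≡ 2089;  6801^1369 ≡ 5947;  6801^2738 ≡ 2956;  6801^6845 ≡ 13690;  6801^13690 ≡ 1.
Smallest exponent giving 1 is 13690.

13690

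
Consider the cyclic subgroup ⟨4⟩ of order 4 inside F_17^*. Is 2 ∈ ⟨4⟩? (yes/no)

2 ∈ ⟨4⟩ iff 2^4 ≡ 1 (mod 17), since |⟨4⟩| = 4.
2^4 mod 17 = 16.
Since 16 ≠ 1, 2 does not lie in the subgroup.

no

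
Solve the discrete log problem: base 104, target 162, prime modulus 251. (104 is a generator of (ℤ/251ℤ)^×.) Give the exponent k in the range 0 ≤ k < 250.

77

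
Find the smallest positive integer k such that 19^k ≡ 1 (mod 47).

46

The order of 19 must divide p − 1 = 46 = 2 · 23.
Divisors: 1, 2, 23, 46.
Check each in increasing order: 19^1 ≡ 19;  19^2 ≡ 32;  19^23 ≡ 46;  19^46 ≡ 1.
Smallest exponent giving 1 is 46.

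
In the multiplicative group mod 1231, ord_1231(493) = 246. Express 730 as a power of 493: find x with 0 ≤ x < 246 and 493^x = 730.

Baby-step giant-step with m = ceil(sqrt(246)) = 16.
Baby table (493^j mod 1231 for j=0..15):
  0:1  1:493  2:542  3:79  4:786  5:964  6:86  7:544
  8:1065  9:639  10:1122  11:427  12:10  13:6  14:496  15:790
Giant step factor: 493^(-16) ≡ 1057 (mod 1231).
Scan 730·1057^i mod 1231 for i = 0, 1, …:
  i=0: 730   i=1: 1004   i=2: 106   i=3: 21
  i=4: 39   i=5: 600   i=6: 235   i=7: 964
Match at i=7, j=5: x = 7·16 + 5 = 117.

117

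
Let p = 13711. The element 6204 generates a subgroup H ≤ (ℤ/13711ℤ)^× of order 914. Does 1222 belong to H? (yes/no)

1222 ∈ ⟨6204⟩ iff 1222^914 ≡ 1 (mod 13711), since |⟨6204⟩| = 914.
1222^914 mod 13711 = 1.
Since 1 = 1, 1222 lies in the subgroup.

yes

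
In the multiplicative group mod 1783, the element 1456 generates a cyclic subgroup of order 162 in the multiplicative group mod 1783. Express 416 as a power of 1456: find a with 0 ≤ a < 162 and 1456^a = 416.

Baby-step giant-step with m = ceil(sqrt(162)) = 13.
Baby table (1456^j mod 1783 for j=0..12):
  0:1  1:1456  2:1732  3:630  4:818  5:1747  6:1074  7:53
  8:499  9:863  10:1296  11:562  12:1658
Giant step factor: 1456^(-13) ≡ 1131 (mod 1783).
Scan 416·1131^i mod 1783 for i = 0, 1, …:
  i=0: 416   i=1: 1567   i=2: 1758   i=3: 253
  i=4: 863
Match at i=4, j=9: a = 4·13 + 9 = 61.

61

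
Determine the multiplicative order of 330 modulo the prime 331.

2

The order of 330 must divide p − 1 = 330 = 2 · 3 · 5 · 11.
Divisors: 1, 2, 3, 5, 6, 10, 11, 15, 22, 30, 33, 55, 66, 110, 165, 330.
Check each in increasing order: 330^1 ≡ 330;  330^2 ≡ 1.
Smallest exponent giving 1 is 2.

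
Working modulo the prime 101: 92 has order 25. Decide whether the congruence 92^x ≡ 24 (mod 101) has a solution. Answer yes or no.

⟨92⟩ has order 25; its elements mod 101 are {1, 5, 16, 19, 24, 25, 31, 36, 37, 52, 54, 56, 58, 68, 71, 78, 79, 80, 81, 84, 87, 88, 92, 95, 97}.
24 is in this set.

yes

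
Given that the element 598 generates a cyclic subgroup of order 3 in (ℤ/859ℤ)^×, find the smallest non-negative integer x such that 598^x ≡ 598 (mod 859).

Successive powers of 598 modulo 859:
  598^0=1  598^1=598
So 598^1 ≡ 598 (mod 859), giving x = 1.

1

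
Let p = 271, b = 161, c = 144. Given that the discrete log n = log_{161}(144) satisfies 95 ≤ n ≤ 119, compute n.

Compute 161^95 mod 271 = 65, then multiply by 161 repeatedly:
  161^95=65  161^96=167  161^97=58  161^98=124  161^99=181
  161^100=144
Found 144 at exponent 100.

100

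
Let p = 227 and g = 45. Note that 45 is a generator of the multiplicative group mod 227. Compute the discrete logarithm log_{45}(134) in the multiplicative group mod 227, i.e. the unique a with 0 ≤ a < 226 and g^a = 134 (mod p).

100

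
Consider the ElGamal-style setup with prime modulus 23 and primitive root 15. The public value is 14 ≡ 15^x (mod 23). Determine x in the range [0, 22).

9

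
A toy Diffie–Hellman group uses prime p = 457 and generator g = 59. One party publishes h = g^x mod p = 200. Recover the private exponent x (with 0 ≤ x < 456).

120

Baby-step giant-step with m = ceil(sqrt(456)) = 22.
Baby table (59^j mod 457 for j=0..21):
  0:1  1:59  2:282  3:186  4:6  5:354  6:321  7:202
  8:36  9:296  10:98  11:298  12:216  13:405  14:131  15:417
  16:382  17:145  18:329  19:217  20:7  21:413
Giant step factor: 59^(-22) ≡ 72 (mod 457).
Scan 200·72^i mod 457 for i = 0, 1, …:
  i=0: 200   i=1: 233   i=2: 324   i=3: 21
  i=4: 141   i=5: 98
Match at i=5, j=10: x = 5·22 + 10 = 120.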